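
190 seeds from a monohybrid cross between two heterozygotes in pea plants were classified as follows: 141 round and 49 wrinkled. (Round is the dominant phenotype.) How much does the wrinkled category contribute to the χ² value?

For a monohybrid cross between heterozygotes with complete dominance, the expected phenotypic ratio is 3:1.
Under the 3:1 hypothesis (Σ ratio = 4, N = 190):
  round: 190 × 3/4 = 142.5
  wrinkled: 190 × 1/4 = 47.5
Contribution of wrinkled: (49 − 47.5)² / 47.5 = 0.0474

0.047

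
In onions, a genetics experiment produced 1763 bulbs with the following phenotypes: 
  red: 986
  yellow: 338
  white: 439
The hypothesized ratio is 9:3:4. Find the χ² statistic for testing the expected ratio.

0.207

Expected counts for N = 1763 under a 9:3:4 ratio (total parts = 16):
  red: 1763 × 9/16 = 991.6875
  yellow: 1763 × 3/16 = 330.5625
  white: 1763 × 4/16 = 440.75
χ² = Σ (O − E)² / E
  red: (986 − 991.6875)² / 991.6875 = 0.0326
  yellow: (338 − 330.5625)² / 330.5625 = 0.1673
  white: (439 − 440.75)² / 440.75 = 0.0069
χ² = 0.0326 + 0.1673 + 0.0069 = 0.2068 ≈ 0.207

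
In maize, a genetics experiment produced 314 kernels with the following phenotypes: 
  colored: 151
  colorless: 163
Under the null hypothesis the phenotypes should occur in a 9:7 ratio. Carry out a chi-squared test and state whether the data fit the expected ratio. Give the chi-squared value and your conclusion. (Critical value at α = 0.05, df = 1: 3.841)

8.498; not consistent

Total ratio parts = 16. Expected numbers out of 314:
  colored: 314 × 9/16 = 176.625
  colorless: 314 × 7/16 = 137.375
χ² = Σ (O − E)² / E
  colored: (151 − 176.625)² / 176.625 = 3.7177
  colorless: (163 − 137.375)² / 137.375 = 4.7799
χ² = 3.7177 + 4.7799 = 8.4976 ≈ 8.498
Degrees of freedom = 2 − 1 = 1; critical value at α = 0.05 is 3.841.
Since 8.498 > 3.841, we reject the null hypothesis — the data do not fit the 9:7 ratio.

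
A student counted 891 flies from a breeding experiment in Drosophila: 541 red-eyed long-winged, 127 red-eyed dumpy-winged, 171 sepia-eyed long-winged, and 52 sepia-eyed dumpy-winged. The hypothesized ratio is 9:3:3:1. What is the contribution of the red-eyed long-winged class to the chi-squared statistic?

3.163

Total ratio parts = 16. Expected numbers out of 891:
  red-eyed long-winged: 891 × 9/16 = 501.1875
  red-eyed dumpy-winged: 891 × 3/16 = 167.0625
  sepia-eyed long-winged: 891 × 3/16 = 167.0625
  sepia-eyed dumpy-winged: 891 × 1/16 = 55.6875
Contribution of red-eyed long-winged: (541 − 501.1875)² / 501.1875 = 3.1626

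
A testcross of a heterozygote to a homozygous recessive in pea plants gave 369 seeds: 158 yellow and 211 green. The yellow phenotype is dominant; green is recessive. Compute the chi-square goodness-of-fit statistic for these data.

A testcross of a heterozygote (Aa × aa) gives a 1:1 phenotypic ratio.
The 1:1 ratio has 2 parts, so with N = 369 the expected counts are:
  yellow: 369 × 1/2 = 184.5
  green: 369 × 1/2 = 184.5
χ² = Σ (O − E)² / E
  yellow: (158 − 184.5)² / 184.5 = 3.8062
  green: (211 − 184.5)² / 184.5 = 3.8062
χ² = 3.8062 + 3.8062 = 7.6124 ≈ 7.612

7.612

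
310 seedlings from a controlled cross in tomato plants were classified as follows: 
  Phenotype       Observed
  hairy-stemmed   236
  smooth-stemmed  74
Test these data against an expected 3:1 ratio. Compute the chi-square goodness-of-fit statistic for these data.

The 3:1 ratio has 4 parts, so with N = 310 the expected counts are:
  hairy-stemmed: 310 × 3/4 = 232.5
  smooth-stemmed: 310 × 1/4 = 77.5
χ² = Σ (O − E)² / E
  hairy-stemmed: (236 − 232.5)² / 232.5 = 0.0527
  smooth-stemmed: (74 − 77.5)² / 77.5 = 0.1581
χ² = 0.0527 + 0.1581 = 0.2108 ≈ 0.211

0.211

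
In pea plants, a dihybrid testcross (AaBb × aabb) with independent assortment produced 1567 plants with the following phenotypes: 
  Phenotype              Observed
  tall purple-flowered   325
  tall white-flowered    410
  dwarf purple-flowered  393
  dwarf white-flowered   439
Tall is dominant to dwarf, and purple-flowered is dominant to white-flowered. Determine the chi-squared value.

17.927

A dihybrid testcross with independent assortment gives a 1:1:1:1 ratio.
Expected counts for N = 1567 under a 1:1:1:1 ratio (total parts = 4):
  tall purple-flowered: 1567 × 1/4 = 391.75
  tall white-flowered: 1567 × 1/4 = 391.75
  dwarf purple-flowered: 1567 × 1/4 = 391.75
  dwarf white-flowered: 1567 × 1/4 = 391.75
χ² = Σ (O − E)² / E
  tall purple-flowered: (325 − 391.75)² / 391.75 = 11.3735
  tall white-flowered: (410 − 391.75)² / 391.75 = 0.8502
  dwarf purple-flowered: (393 − 391.75)² / 391.75 = 0.0040
  dwarf white-flowered: (439 − 391.75)² / 391.75 = 5.6989
χ² = 11.3735 + 0.8502 + 0.0040 + 5.6989 = 17.9266 ≈ 17.927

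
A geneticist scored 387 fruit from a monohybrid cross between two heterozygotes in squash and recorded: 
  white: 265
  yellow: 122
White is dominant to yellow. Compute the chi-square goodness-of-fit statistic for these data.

8.786

For a monohybrid cross between heterozygotes with complete dominance, the expected phenotypic ratio is 3:1.
Total ratio parts = 4. Expected numbers out of 387:
  white: 387 × 3/4 = 290.25
  yellow: 387 × 1/4 = 96.75
χ² = Σ (O − E)² / E
  white: (265 − 290.25)² / 290.25 = 2.1966
  yellow: (122 − 96.75)² / 96.75 = 6.5898
χ² = 2.1966 + 6.5898 = 8.7864 ≈ 8.786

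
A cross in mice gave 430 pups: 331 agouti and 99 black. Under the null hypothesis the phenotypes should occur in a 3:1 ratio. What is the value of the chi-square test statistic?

Expected counts for N = 430 under a 3:1 ratio (total parts = 4):
  agouti: 430 × 3/4 = 322.5
  black: 430 × 1/4 = 107.5
χ² = Σ (O − E)² / E
  agouti: (331 − 322.5)² / 322.5 = 0.2240
  black: (99 − 107.5)² / 107.5 = 0.6721
χ² = 0.2240 + 0.6721 = 0.8961 ≈ 0.896

0.896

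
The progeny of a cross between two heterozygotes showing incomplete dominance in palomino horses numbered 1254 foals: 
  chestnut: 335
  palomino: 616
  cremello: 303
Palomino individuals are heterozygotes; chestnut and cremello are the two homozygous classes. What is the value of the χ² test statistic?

With incomplete dominance, a heterozygote × heterozygote cross gives a 1:2:1 phenotypic ratio.
The 1:2:1 ratio has 4 parts, so with N = 1254 the expected counts are:
  chestnut: 1254 × 1/4 = 313.5
  palomino: 1254 × 2/4 = 627
  cremello: 1254 × 1/4 = 313.5
χ² = Σ (O − E)² / E
  chestnut: (335 − 313.5)² / 313.5 = 1.4745
  palomino: (616 − 627)² / 627 = 0.1930
  cremello: (303 − 313.5)² / 313.5 = 0.3517
χ² = 1.4745 + 0.1930 + 0.3517 = 2.0192 ≈ 2.019

2.019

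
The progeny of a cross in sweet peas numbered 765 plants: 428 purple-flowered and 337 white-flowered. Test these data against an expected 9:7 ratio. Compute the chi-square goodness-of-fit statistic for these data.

0.028

The 9:7 ratio has 16 parts, so with N = 765 the expected counts are:
  purple-flowered: 765 × 9/16 = 430.3125
  white-flowered: 765 × 7/16 = 334.6875
χ² = Σ (O − E)² / E
  purple-flowered: (428 − 430.3125)² / 430.3125 = 0.0124
  white-flowered: (337 − 334.6875)² / 334.6875 = 0.0160
χ² = 0.0124 + 0.0160 = 0.0284 ≈ 0.028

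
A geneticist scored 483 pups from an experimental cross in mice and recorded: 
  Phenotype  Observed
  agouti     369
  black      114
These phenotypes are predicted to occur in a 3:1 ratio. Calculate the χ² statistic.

0.503

Total ratio parts = 4. Expected numbers out of 483:
  agouti: 483 × 3/4 = 362.25
  black: 483 × 1/4 = 120.75
χ² = Σ (O − E)² / E
  agouti: (369 − 362.25)² / 362.25 = 0.1258
  black: (114 − 120.75)² / 120.75 = 0.3773
χ² = 0.1258 + 0.3773 = 0.5031 ≈ 0.503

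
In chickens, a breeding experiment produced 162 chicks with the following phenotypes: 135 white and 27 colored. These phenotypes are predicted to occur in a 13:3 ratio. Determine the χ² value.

Total ratio parts = 16. Expected numbers out of 162:
  white: 162 × 13/16 = 131.625
  colored: 162 × 3/16 = 30.375
χ² = Σ (O − E)² / E
  white: (135 − 131.625)² / 131.625 = 0.0865
  colored: (27 − 30.375)² / 30.375 = 0.3750
χ² = 0.0865 + 0.3750 = 0.4615 ≈ 0.462

0.462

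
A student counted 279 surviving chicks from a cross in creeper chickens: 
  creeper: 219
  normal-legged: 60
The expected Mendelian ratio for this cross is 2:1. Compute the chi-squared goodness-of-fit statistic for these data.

Under the 2:1 hypothesis (Σ ratio = 3, N = 279):
  creeper: 279 × 2/3 = 186
  normal-legged: 279 × 1/3 = 93
χ² = Σ (O − E)² / E
  creeper: (219 − 186)² / 186 = 5.8548
  normal-legged: (60 − 93)² / 93 = 11.7097
χ² = 5.8548 + 11.7097 = 17.5645 ≈ 17.565

17.565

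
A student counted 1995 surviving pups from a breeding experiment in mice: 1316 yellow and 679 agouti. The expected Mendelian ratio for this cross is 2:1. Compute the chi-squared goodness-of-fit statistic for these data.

Total ratio parts = 3. Expected numbers out of 1995:
  yellow: 1995 × 2/3 = 1330
  agouti: 1995 × 1/3 = 665
χ² = Σ (O − E)² / E
  yellow: (1316 − 1330)² / 1330 = 0.1474
  agouti: (679 − 665)² / 665 = 0.2947
χ² = 0.1474 + 0.2947 = 0.4421 ≈ 0.442

0.442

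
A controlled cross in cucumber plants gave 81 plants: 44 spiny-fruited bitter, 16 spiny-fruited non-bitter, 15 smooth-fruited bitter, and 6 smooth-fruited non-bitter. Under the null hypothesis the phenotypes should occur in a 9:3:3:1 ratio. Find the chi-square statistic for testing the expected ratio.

Total ratio parts = 16. Expected numbers out of 81:
  spiny-fruited bitter: 81 × 9/16 = 45.5625
  spiny-fruited non-bitter: 81 × 3/16 = 15.1875
  smooth-fruited bitter: 81 × 3/16 = 15.1875
  smooth-fruited non-bitter: 81 × 1/16 = 5.0625
χ² = Σ (O − E)² / E
  spiny-fruited bitter: (44 − 45.5625)² / 45.5625 = 0.0536
  spiny-fruited non-bitter: (16 − 15.1875)² / 15.1875 = 0.0435
  smooth-fruited bitter: (15 − 15.1875)² / 15.1875 = 0.0023
  smooth-fruited non-bitter: (6 − 5.0625)² / 5.0625 = 0.1736
χ² = 0.0536 + 0.0435 + 0.0023 + 0.1736 = 0.273

0.273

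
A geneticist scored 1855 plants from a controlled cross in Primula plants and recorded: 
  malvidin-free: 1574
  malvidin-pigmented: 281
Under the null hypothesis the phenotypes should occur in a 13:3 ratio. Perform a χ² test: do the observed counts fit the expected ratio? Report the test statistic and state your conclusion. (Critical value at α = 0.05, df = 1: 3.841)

Expected counts for N = 1855 under a 13:3 ratio (total parts = 16):
  malvidin-free: 1855 × 13/16 = 1507.1875
  malvidin-pigmented: 1855 × 3/16 = 347.8125
χ² = Σ (O − E)² / E
  malvidin-free: (1574 − 1507.1875)² / 1507.1875 = 2.9617
  malvidin-pigmented: (281 − 347.8125)² / 347.8125 = 12.8342
χ² = 2.9617 + 12.8342 = 15.7959 ≈ 15.796
Degrees of freedom = 2 − 1 = 1; critical value at α = 0.05 is 3.841.
Since 15.796 > 3.841, we reject the null hypothesis — the data do not fit the 13:3 ratio.

15.796; not consistent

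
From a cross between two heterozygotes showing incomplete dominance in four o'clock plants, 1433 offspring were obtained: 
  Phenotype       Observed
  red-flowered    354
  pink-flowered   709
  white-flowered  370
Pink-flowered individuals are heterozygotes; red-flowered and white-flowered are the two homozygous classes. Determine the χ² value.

With incomplete dominance, a heterozygote × heterozygote cross gives a 1:2:1 phenotypic ratio.
The 1:2:1 ratio has 4 parts, so with N = 1433 the expected counts are:
  red-flowered: 1433 × 1/4 = 358.25
  pink-flowered: 1433 × 2/4 = 716.5
  white-flowered: 1433 × 1/4 = 358.25
χ² = Σ (O − E)² / E
  red-flowered: (354 − 358.25)² / 358.25 = 0.0504
  pink-flowered: (709 − 716.5)² / 716.5 = 0.0785
  white-flowered: (370 − 358.25)² / 358.25 = 0.3854
χ² = 0.0504 + 0.0785 + 0.3854 = 0.5143 ≈ 0.514

0.514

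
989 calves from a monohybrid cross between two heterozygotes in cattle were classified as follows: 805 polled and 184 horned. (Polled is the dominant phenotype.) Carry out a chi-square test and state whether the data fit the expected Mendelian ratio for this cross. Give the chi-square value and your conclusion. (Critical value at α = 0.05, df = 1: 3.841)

21.574; not consistent

For a monohybrid cross between heterozygotes with complete dominance, the expected phenotypic ratio is 3:1.
Under the 3:1 hypothesis (Σ ratio = 4, N = 989):
  polled: 989 × 3/4 = 741.75
  horned: 989 × 1/4 = 247.25
χ² = Σ (O − E)² / E
  polled: (805 − 741.75)² / 741.75 = 5.3934
  horned: (184 − 247.25)² / 247.25 = 16.1802
χ² = 5.3934 + 16.1802 = 21.5736 ≈ 21.574
Degrees of freedom = 2 − 1 = 1; critical value at α = 0.05 is 3.841.
Since 21.574 > 3.841, we reject the null hypothesis — the data do not fit the 3:1 ratio.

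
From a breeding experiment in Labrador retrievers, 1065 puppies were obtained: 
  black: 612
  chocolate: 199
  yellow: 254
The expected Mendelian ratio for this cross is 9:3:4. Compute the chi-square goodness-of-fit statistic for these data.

The 9:3:4 ratio has 16 parts, so with N = 1065 the expected counts are:
  black: 1065 × 9/16 = 599.0625
  chocolate: 1065 × 3/16 = 199.6875
  yellow: 1065 × 4/16 = 266.25
χ² = Σ (O − E)² / E
  black: (612 − 599.0625)² / 599.0625 = 0.2794
  chocolate: (199 − 199.6875)² / 199.6875 = 0.0024
  yellow: (254 − 266.25)² / 266.25 = 0.5636
χ² = 0.2794 + 0.0024 + 0.5636 = 0.8454 ≈ 0.845

0.845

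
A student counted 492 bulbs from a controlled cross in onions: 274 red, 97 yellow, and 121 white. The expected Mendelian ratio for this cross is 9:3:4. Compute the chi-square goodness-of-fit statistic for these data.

Under the 9:3:4 hypothesis (Σ ratio = 16, N = 492):
  red: 492 × 9/16 = 276.75
  yellow: 492 × 3/16 = 92.25
  white: 492 × 4/16 = 123
χ² = Σ (O − E)² / E
  red: (274 − 276.75)² / 276.75 = 0.0273
  yellow: (97 − 92.25)² / 92.25 = 0.2446
  white: (121 − 123)² / 123 = 0.0325
χ² = 0.0273 + 0.2446 + 0.0325 = 0.3044 ≈ 0.304

0.304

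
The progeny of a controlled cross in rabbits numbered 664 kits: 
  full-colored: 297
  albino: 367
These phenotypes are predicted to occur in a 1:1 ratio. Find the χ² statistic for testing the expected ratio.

7.380

The 1:1 ratio has 2 parts, so with N = 664 the expected counts are:
  full-colored: 664 × 1/2 = 332
  albino: 664 × 1/2 = 332
χ² = Σ (O − E)² / E
  full-colored: (297 − 332)² / 332 = 3.6898
  albino: (367 − 332)² / 332 = 3.6898
χ² = 3.6898 + 3.6898 = 7.3796 ≈ 7.380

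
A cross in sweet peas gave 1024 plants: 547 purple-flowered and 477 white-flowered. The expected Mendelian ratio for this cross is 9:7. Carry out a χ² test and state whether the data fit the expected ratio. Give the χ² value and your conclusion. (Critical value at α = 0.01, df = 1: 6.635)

Expected counts for N = 1024 under a 9:7 ratio (total parts = 16):
  purple-flowered: 1024 × 9/16 = 576
  white-flowered: 1024 × 7/16 = 448
χ² = Σ (O − E)² / E
  purple-flowered: (547 − 576)² / 576 = 1.4601
  white-flowered: (477 − 448)² / 448 = 1.8772
χ² = 1.4601 + 1.8772 = 3.3373 ≈ 3.337
Degrees of freedom = 2 − 1 = 1; critical value at α = 0.01 is 6.635.
Since 3.337 < 6.635, we fail to reject the null hypothesis — the data are consistent with the 9:7 ratio.

3.337; consistent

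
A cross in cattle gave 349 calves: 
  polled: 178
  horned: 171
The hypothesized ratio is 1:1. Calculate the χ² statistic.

0.140

Total ratio parts = 2. Expected numbers out of 349:
  polled: 349 × 1/2 = 174.5
  horned: 349 × 1/2 = 174.5
χ² = Σ (O − E)² / E
  polled: (178 − 174.5)² / 174.5 = 0.0702
  horned: (171 − 174.5)² / 174.5 = 0.0702
χ² = 0.0702 + 0.0702 = 0.1404 ≈ 0.140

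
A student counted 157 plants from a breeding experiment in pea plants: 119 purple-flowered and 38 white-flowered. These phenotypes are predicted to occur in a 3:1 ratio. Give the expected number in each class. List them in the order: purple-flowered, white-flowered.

117.75, 39.25

Total ratio parts = 4. Expected numbers out of 157:
  purple-flowered: 157 × 3/4 = 117.75
  white-flowered: 157 × 1/4 = 39.25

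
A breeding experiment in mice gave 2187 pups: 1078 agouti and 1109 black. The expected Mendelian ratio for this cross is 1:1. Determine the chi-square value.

Under the 1:1 hypothesis (Σ ratio = 2, N = 2187):
  agouti: 2187 × 1/2 = 1093.5
  black: 2187 × 1/2 = 1093.5
χ² = Σ (O − E)² / E
  agouti: (1078 − 1093.5)² / 1093.5 = 0.2197
  black: (1109 − 1093.5)² / 1093.5 = 0.2197
χ² = 0.2197 + 0.2197 = 0.4394 ≈ 0.439

0.439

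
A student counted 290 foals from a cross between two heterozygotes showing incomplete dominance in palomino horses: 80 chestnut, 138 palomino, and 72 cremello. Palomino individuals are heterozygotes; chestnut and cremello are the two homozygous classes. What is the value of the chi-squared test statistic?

1.117

With incomplete dominance, a heterozygote × heterozygote cross gives a 1:2:1 phenotypic ratio.
Under the 1:2:1 hypothesis (Σ ratio = 4, N = 290):
  chestnut: 290 × 1/4 = 72.5
  palomino: 290 × 2/4 = 145
  cremello: 290 × 1/4 = 72.5
χ² = Σ (O − E)² / E
  chestnut: (80 − 72.5)² / 72.5 = 0.7759
  palomino: (138 − 145)² / 145 = 0.3379
  cremello: (72 − 72.5)² / 72.5 = 0.0034
χ² = 0.7759 + 0.3379 + 0.0034 = 1.1172 ≈ 1.117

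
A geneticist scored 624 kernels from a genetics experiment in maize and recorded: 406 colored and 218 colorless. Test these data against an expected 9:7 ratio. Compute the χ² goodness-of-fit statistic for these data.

19.699

Expected counts for N = 624 under a 9:7 ratio (total parts = 16):
  colored: 624 × 9/16 = 351
  colorless: 624 × 7/16 = 273
χ² = Σ (O − E)² / E
  colored: (406 − 351)² / 351 = 8.6182
  colorless: (218 − 273)² / 273 = 11.0806
χ² = 8.6182 + 11.0806 = 19.6988 ≈ 19.699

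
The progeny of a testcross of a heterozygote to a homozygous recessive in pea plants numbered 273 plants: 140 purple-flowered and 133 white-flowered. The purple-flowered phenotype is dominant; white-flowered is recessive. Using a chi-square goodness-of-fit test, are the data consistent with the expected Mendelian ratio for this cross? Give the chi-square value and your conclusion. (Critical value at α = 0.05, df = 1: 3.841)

A testcross of a heterozygote (Aa × aa) gives a 1:1 phenotypic ratio.
The 1:1 ratio has 2 parts, so with N = 273 the expected counts are:
  purple-flowered: 273 × 1/2 = 136.5
  white-flowered: 273 × 1/2 = 136.5
χ² = Σ (O − E)² / E
  purple-flowered: (140 − 136.5)² / 136.5 = 0.0897
  white-flowered: (133 − 136.5)² / 136.5 = 0.0897
χ² = 0.0897 + 0.0897 = 0.1794 ≈ 0.179
Degrees of freedom = 2 − 1 = 1; critical value at α = 0.05 is 3.841.
Since 0.179 < 3.841, we fail to reject the null hypothesis — the data are consistent with the 1:1 ratio.

0.179; consistent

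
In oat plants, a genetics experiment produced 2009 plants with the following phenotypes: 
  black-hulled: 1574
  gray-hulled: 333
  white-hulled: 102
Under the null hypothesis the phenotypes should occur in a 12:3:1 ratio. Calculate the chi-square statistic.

12.490

The 12:3:1 ratio has 16 parts, so with N = 2009 the expected counts are:
  black-hulled: 2009 × 12/16 = 1506.75
  gray-hulled: 2009 × 3/16 = 376.6875
  white-hulled: 2009 × 1/16 = 125.5625
χ² = Σ (O − E)² / E
  black-hulled: (1574 − 1506.75)² / 1506.75 = 3.0015
  gray-hulled: (333 − 376.6875)² / 376.6875 = 5.0668
  white-hulled: (102 − 125.5625)² / 125.5625 = 4.4216
χ² = 3.0015 + 5.0668 + 4.4216 = 12.4899 ≈ 12.490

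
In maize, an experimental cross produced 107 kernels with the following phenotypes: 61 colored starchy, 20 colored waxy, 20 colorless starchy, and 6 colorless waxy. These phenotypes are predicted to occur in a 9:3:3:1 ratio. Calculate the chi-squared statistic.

The 9:3:3:1 ratio has 16 parts, so with N = 107 the expected counts are:
  colored starchy: 107 × 9/16 = 60.1875
  colored waxy: 107 × 3/16 = 20.0625
  colorless starchy: 107 × 3/16 = 20.0625
  colorless waxy: 107 × 1/16 = 6.6875
χ² = Σ (O − E)² / E
  colored starchy: (61 − 60.1875)² / 60.1875 = 0.0110
  colored waxy: (20 − 20.0625)² / 20.0625 = 0.0002
  colorless starchy: (20 − 20.0625)² / 20.0625 = 0.0002
  colorless waxy: (6 − 6.6875)² / 6.6875 = 0.0707
χ² = 0.0110 + 0.0002 + 0.0002 + 0.0707 = 0.0821 ≈ 0.082

0.082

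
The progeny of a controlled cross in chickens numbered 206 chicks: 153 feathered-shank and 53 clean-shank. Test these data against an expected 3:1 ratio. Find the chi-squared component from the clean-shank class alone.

The 3:1 ratio has 4 parts, so with N = 206 the expected counts are:
  feathered-shank: 206 × 3/4 = 154.5
  clean-shank: 206 × 1/4 = 51.5
Contribution of clean-shank: (53 − 51.5)² / 51.5 = 0.0437

0.044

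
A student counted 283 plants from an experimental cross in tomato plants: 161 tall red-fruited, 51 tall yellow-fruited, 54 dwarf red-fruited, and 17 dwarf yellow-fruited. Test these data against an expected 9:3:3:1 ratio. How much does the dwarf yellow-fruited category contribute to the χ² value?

Total ratio parts = 16. Expected numbers out of 283:
  tall red-fruited: 283 × 9/16 = 159.1875
  tall yellow-fruited: 283 × 3/16 = 53.0625
  dwarf red-fruited: 283 × 3/16 = 53.0625
  dwarf yellow-fruited: 283 × 1/16 = 17.6875
Contribution of dwarf yellow-fruited: (17 − 17.6875)² / 17.6875 = 0.0267

0.027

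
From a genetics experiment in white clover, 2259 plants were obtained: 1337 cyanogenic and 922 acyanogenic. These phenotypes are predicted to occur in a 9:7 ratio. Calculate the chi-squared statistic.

7.910

Total ratio parts = 16. Expected numbers out of 2259:
  cyanogenic: 2259 × 9/16 = 1270.6875
  acyanogenic: 2259 × 7/16 = 988.3125
χ² = Σ (O − E)² / E
  cyanogenic: (1337 − 1270.6875)² / 1270.6875 = 3.4606
  acyanogenic: (922 − 988.3125)² / 988.3125 = 4.4493
χ² = 3.4606 + 4.4493 = 7.9099 ≈ 7.910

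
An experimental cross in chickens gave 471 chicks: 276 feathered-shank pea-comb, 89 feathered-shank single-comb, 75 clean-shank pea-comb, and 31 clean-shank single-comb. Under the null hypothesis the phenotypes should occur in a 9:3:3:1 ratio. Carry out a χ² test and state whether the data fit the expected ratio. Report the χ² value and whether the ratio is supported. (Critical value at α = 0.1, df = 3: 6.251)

Under the 9:3:3:1 hypothesis (Σ ratio = 16, N = 471):
  feathered-shank pea-comb: 471 × 9/16 = 264.9375
  feathered-shank single-comb: 471 × 3/16 = 88.3125
  clean-shank pea-comb: 471 × 3/16 = 88.3125
  clean-shank single-comb: 471 × 1/16 = 29.4375
χ² = Σ (O − E)² / E
  feathered-shank pea-comb: (276 − 264.9375)² / 264.9375 = 0.4619
  feathered-shank single-comb: (89 − 88.3125)² / 88.3125 = 0.0054
  clean-shank pea-comb: (75 − 88.3125)² / 88.3125 = 2.0068
  clean-shank single-comb: (31 − 29.4375)² / 29.4375 = 0.0829
χ² = 0.4619 + 0.0054 + 2.0068 + 0.0829 = 2.557
Degrees of freedom = 4 − 1 = 3; critical value at α = 0.1 is 6.251.
Since 2.557 < 6.251, we fail to reject the null hypothesis — the data are consistent with the 9:3:3:1 ratio.

2.557; consistent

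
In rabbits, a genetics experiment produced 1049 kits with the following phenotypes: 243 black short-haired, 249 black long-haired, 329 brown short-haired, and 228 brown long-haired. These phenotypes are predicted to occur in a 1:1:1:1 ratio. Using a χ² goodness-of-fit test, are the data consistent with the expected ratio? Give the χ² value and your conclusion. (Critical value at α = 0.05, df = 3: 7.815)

The 1:1:1:1 ratio has 4 parts, so with N = 1049 the expected counts are:
  black short-haired: 1049 × 1/4 = 262.25
  black long-haired: 1049 × 1/4 = 262.25
  brown short-haired: 1049 × 1/4 = 262.25
  brown long-haired: 1049 × 1/4 = 262.25
χ² = Σ (O − E)² / E
  black short-haired: (243 − 262.25)² / 262.25 = 1.4130
  black long-haired: (249 − 262.25)² / 262.25 = 0.6694
  brown short-haired: (329 − 262.25)² / 262.25 = 16.9898
  brown long-haired: (228 − 262.25)² / 262.25 = 4.4731
χ² = 1.4130 + 0.6694 + 16.9898 + 4.4731 = 23.5453 ≈ 23.545
Degrees of freedom = 4 − 1 = 3; critical value at α = 0.05 is 7.815.
Since 23.545 > 7.815, we reject the null hypothesis — the data do not fit the 1:1:1:1 ratio.

23.545; not consistent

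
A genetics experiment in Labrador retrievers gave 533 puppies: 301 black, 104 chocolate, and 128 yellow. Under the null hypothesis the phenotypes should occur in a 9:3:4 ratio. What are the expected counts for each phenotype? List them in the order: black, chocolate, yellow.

299.8125, 99.9375, 133.25

Total ratio parts = 16. Expected numbers out of 533:
  black: 533 × 9/16 = 299.8125
  chocolate: 533 × 3/16 = 99.9375
  yellow: 533 × 4/16 = 133.25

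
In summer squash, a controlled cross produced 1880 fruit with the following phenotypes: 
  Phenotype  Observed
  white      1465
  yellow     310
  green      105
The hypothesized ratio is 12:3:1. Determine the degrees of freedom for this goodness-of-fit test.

A goodness-of-fit test with 3 phenotype classes has df = 3 − 1 = 2.

2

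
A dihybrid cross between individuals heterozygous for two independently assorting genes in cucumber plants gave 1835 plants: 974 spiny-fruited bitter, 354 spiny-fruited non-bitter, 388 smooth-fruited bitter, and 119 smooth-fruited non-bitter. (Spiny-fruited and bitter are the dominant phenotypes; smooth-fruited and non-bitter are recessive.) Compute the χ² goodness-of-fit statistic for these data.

9.340

A dihybrid F₂ with independent assortment and complete dominance at both loci gives a 9:3:3:1 phenotypic ratio.
The 9:3:3:1 ratio has 16 parts, so with N = 1835 the expected counts are:
  spiny-fruited bitter: 1835 × 9/16 = 1032.1875
  spiny-fruited non-bitter: 1835 × 3/16 = 344.0625
  smooth-fruited bitter: 1835 × 3/16 = 344.0625
  smooth-fruited non-bitter: 1835 × 1/16 = 114.6875
χ² = Σ (O − E)² / E
  spiny-fruited bitter: (974 − 1032.1875)² / 1032.1875 = 3.2802
  spiny-fruited non-bitter: (354 − 344.0625)² / 344.0625 = 0.2870
  smooth-fruited bitter: (388 − 344.0625)² / 344.0625 = 5.6109
  smooth-fruited non-bitter: (119 − 114.6875)² / 114.6875 = 0.1622
χ² = 3.2802 + 0.2870 + 5.6109 + 0.1622 = 9.3403 ≈ 9.340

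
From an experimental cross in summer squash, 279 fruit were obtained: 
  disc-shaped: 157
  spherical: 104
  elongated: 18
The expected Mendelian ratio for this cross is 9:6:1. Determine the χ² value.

The 9:6:1 ratio has 16 parts, so with N = 279 the expected counts are:
  disc-shaped: 279 × 9/16 = 156.9375
  spherical: 279 × 6/16 = 104.625
  elongated: 279 × 1/16 = 17.4375
χ² = Σ (O − E)² / E
  disc-shaped: (157 − 156.9375)² / 156.9375 = 0.0000
  spherical: (104 − 104.625)² / 104.625 = 0.0037
  elongated: (18 − 17.4375)² / 17.4375 = 0.0181
χ² = 0.0000 + 0.0037 + 0.0181 = 0.0218 ≈ 0.022

0.022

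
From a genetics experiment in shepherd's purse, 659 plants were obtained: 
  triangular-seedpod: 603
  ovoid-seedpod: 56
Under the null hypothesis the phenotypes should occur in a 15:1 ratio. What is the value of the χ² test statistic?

Expected counts for N = 659 under a 15:1 ratio (total parts = 16):
  triangular-seedpod: 659 × 15/16 = 617.8125
  ovoid-seedpod: 659 × 1/16 = 41.1875
χ² = Σ (O − E)² / E
  triangular-seedpod: (603 − 617.8125)² / 617.8125 = 0.3551
  ovoid-seedpod: (56 − 41.1875)² / 41.1875 = 5.3271
χ² = 0.3551 + 5.3271 = 5.6822 ≈ 5.682

5.682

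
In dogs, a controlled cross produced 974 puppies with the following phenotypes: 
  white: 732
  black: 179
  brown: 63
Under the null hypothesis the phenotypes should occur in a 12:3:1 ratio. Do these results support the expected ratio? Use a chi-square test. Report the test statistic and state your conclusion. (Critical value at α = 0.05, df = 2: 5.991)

Expected counts for N = 974 under a 12:3:1 ratio (total parts = 16):
  white: 974 × 12/16 = 730.5
  black: 974 × 3/16 = 182.625
  brown: 974 × 1/16 = 60.875
χ² = Σ (O − E)² / E
  white: (732 − 730.5)² / 730.5 = 0.0031
  black: (179 − 182.625)² / 182.625 = 0.0720
  brown: (63 − 60.875)² / 60.875 = 0.0742
χ² = 0.0031 + 0.0720 + 0.0742 = 0.1493 ≈ 0.149
Degrees of freedom = 3 − 1 = 2; critical value at α = 0.05 is 5.991.
Since 0.149 < 5.991, we fail to reject the null hypothesis — the data are consistent with the 12:3:1 ratio.

0.149; consistent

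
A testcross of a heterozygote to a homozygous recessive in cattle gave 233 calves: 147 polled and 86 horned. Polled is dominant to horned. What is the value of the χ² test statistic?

A testcross of a heterozygote (Aa × aa) gives a 1:1 phenotypic ratio.
Total ratio parts = 2. Expected numbers out of 233:
  polled: 233 × 1/2 = 116.5
  horned: 233 × 1/2 = 116.5
χ² = Σ (O − E)² / E
  polled: (147 − 116.5)² / 116.5 = 7.9850
  horned: (86 − 116.5)² / 116.5 = 7.9850
χ² = 7.9850 + 7.9850 = 15.970

15.970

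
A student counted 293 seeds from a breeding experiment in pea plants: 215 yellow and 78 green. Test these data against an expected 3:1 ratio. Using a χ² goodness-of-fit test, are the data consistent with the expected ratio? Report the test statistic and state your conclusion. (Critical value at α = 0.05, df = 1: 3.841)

Under the 3:1 hypothesis (Σ ratio = 4, N = 293):
  yellow: 293 × 3/4 = 219.75
  green: 293 × 1/4 = 73.25
χ² = Σ (O − E)² / E
  yellow: (215 − 219.75)² / 219.75 = 0.1027
  green: (78 − 73.25)² / 73.25 = 0.3080
χ² = 0.1027 + 0.3080 = 0.4107 ≈ 0.411
Degrees of freedom = 2 − 1 = 1; critical value at α = 0.05 is 3.841.
Since 0.411 < 3.841, we fail to reject the null hypothesis — the data are consistent with the 3:1 ratio.

0.411; consistent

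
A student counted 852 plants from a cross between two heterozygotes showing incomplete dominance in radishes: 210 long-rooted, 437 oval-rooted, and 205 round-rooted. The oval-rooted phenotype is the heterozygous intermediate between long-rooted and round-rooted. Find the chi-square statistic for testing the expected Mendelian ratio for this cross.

0.627

With incomplete dominance, a heterozygote × heterozygote cross gives a 1:2:1 phenotypic ratio.
Expected counts for N = 852 under a 1:2:1 ratio (total parts = 4):
  long-rooted: 852 × 1/4 = 213
  oval-rooted: 852 × 2/4 = 426
  round-rooted: 852 × 1/4 = 213
χ² = Σ (O − E)² / E
  long-rooted: (210 − 213)² / 213 = 0.0423
  oval-rooted: (437 − 426)² / 426 = 0.2840
  round-rooted: (205 − 213)² / 213 = 0.3005
χ² = 0.0423 + 0.2840 + 0.3005 = 0.6268 ≈ 0.627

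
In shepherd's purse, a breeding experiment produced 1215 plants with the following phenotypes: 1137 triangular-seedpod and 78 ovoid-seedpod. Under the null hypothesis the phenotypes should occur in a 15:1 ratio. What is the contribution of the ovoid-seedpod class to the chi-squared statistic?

0.056

Under the 15:1 hypothesis (Σ ratio = 16, N = 1215):
  triangular-seedpod: 1215 × 15/16 = 1139.0625
  ovoid-seedpod: 1215 × 1/16 = 75.9375
Contribution of ovoid-seedpod: (78 − 75.9375)² / 75.9375 = 0.0560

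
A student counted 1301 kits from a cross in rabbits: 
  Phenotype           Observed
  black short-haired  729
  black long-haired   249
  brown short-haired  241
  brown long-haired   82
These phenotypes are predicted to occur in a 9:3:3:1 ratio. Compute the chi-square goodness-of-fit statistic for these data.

0.157

Under the 9:3:3:1 hypothesis (Σ ratio = 16, N = 1301):
  black short-haired: 1301 × 9/16 = 731.8125
  black long-haired: 1301 × 3/16 = 243.9375
  brown short-haired: 1301 × 3/16 = 243.9375
  brown long-haired: 1301 × 1/16 = 81.3125
χ² = Σ (O − E)² / E
  black short-haired: (729 − 731.8125)² / 731.8125 = 0.0108
  black long-haired: (249 − 243.9375)² / 243.9375 = 0.1051
  brown short-haired: (241 − 243.9375)² / 243.9375 = 0.0354
  brown long-haired: (82 − 81.3125)² / 81.3125 = 0.0058
χ² = 0.0108 + 0.1051 + 0.0354 + 0.0058 = 0.1571 ≈ 0.157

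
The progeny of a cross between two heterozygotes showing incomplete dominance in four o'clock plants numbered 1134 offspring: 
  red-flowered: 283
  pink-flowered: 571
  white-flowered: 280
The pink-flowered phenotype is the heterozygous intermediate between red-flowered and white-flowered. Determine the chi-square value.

0.072

With incomplete dominance, a heterozygote × heterozygote cross gives a 1:2:1 phenotypic ratio.
Under the 1:2:1 hypothesis (Σ ratio = 4, N = 1134):
  red-flowered: 1134 × 1/4 = 283.5
  pink-flowered: 1134 × 2/4 = 567
  white-flowered: 1134 × 1/4 = 283.5
χ² = Σ (O − E)² / E
  red-flowered: (283 − 283.5)² / 283.5 = 0.0009
  pink-flowered: (571 − 567)² / 567 = 0.0282
  white-flowered: (280 − 283.5)² / 283.5 = 0.0432
χ² = 0.0009 + 0.0282 + 0.0432 = 0.0723 ≈ 0.072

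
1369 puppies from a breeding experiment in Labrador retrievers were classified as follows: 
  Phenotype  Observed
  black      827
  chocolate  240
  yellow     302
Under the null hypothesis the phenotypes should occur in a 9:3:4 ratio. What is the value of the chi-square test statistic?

Total ratio parts = 16. Expected numbers out of 1369:
  black: 1369 × 9/16 = 770.0625
  chocolate: 1369 × 3/16 = 256.6875
  yellow: 1369 × 4/16 = 342.25
χ² = Σ (O − E)² / E
  black: (827 − 770.0625)² / 770.0625 = 4.2099
  chocolate: (240 − 256.6875)² / 256.6875 = 1.0849
  yellow: (302 − 342.25)² / 342.25 = 4.7336
χ² = 4.2099 + 1.0849 + 4.7336 = 10.0284 ≈ 10.028

10.028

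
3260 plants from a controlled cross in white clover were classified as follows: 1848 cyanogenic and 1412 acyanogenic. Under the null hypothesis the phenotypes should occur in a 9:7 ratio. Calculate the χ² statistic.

Under the 9:7 hypothesis (Σ ratio = 16, N = 3260):
  cyanogenic: 3260 × 9/16 = 1833.75
  acyanogenic: 3260 × 7/16 = 1426.25
χ² = Σ (O − E)² / E
  cyanogenic: (1848 − 1833.75)² / 1833.75 = 0.1107
  acyanogenic: (1412 − 1426.25)² / 1426.25 = 0.1424
χ² = 0.1107 + 0.1424 = 0.2531 ≈ 0.253

0.253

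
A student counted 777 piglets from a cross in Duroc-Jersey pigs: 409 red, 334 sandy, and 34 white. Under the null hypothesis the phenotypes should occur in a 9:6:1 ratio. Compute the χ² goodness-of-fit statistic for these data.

12.404

Under the 9:6:1 hypothesis (Σ ratio = 16, N = 777):
  red: 777 × 9/16 = 437.0625
  sandy: 777 × 6/16 = 291.375
  white: 777 × 1/16 = 48.5625
χ² = Σ (O − E)² / E
  red: (409 − 437.0625)² / 437.0625 = 1.8018
  sandy: (334 − 291.375)² / 291.375 = 6.2356
  white: (34 − 48.5625)² / 48.5625 = 4.3669
χ² = 1.8018 + 6.2356 + 4.3669 = 12.4043 ≈ 12.404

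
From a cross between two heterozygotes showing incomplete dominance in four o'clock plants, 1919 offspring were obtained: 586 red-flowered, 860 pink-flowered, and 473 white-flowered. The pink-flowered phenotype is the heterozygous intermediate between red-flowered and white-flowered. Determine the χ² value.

33.944

With incomplete dominance, a heterozygote × heterozygote cross gives a 1:2:1 phenotypic ratio.
Total ratio parts = 4. Expected numbers out of 1919:
  red-flowered: 1919 × 1/4 = 479.75
  pink-flowered: 1919 × 2/4 = 959.5
  white-flowered: 1919 × 1/4 = 479.75
χ² = Σ (O − E)² / E
  red-flowered: (586 − 479.75)² / 479.75 = 23.5311
  pink-flowered: (860 − 959.5)² / 959.5 = 10.3181
  white-flowered: (473 − 479.75)² / 479.75 = 0.0950
χ² = 23.5311 + 10.3181 + 0.0950 = 33.9442 ≈ 33.944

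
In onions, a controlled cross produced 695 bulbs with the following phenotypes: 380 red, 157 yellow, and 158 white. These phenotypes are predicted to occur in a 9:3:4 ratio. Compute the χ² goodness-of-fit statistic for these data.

Expected counts for N = 695 under a 9:3:4 ratio (total parts = 16):
  red: 695 × 9/16 = 390.9375
  yellow: 695 × 3/16 = 130.3125
  white: 695 × 4/16 = 173.75
χ² = Σ (O − E)² / E
  red: (380 − 390.9375)² / 390.9375 = 0.3060
  yellow: (157 − 130.3125)² / 130.3125 = 5.4655
  white: (158 − 173.75)² / 173.75 = 1.4277
χ² = 0.3060 + 5.4655 + 1.4277 = 7.1992 ≈ 7.199

7.199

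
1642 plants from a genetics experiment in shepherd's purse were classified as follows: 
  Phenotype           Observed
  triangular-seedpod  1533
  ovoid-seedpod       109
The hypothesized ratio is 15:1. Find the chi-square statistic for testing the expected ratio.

0.422

The 15:1 ratio has 16 parts, so with N = 1642 the expected counts are:
  triangular-seedpod: 1642 × 15/16 = 1539.375
  ovoid-seedpod: 1642 × 1/16 = 102.625
χ² = Σ (O − E)² / E
  triangular-seedpod: (1533 − 1539.375)² / 1539.375 = 0.0264
  ovoid-seedpod: (109 − 102.625)² / 102.625 = 0.3960
χ² = 0.0264 + 0.3960 = 0.4224 ≈ 0.422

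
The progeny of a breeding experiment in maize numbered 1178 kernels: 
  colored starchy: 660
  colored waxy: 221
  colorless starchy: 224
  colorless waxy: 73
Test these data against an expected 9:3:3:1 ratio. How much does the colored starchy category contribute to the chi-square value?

The 9:3:3:1 ratio has 16 parts, so with N = 1178 the expected counts are:
  colored starchy: 1178 × 9/16 = 662.625
  colored waxy: 1178 × 3/16 = 220.875
  colorless starchy: 1178 × 3/16 = 220.875
  colorless waxy: 1178 × 1/16 = 73.625
Contribution of colored starchy: (660 − 662.625)² / 662.625 = 0.0104

0.010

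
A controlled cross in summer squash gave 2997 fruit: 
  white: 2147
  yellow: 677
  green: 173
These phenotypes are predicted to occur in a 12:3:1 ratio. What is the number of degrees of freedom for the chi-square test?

A goodness-of-fit test with 3 phenotype classes has df = 3 − 1 = 2.

2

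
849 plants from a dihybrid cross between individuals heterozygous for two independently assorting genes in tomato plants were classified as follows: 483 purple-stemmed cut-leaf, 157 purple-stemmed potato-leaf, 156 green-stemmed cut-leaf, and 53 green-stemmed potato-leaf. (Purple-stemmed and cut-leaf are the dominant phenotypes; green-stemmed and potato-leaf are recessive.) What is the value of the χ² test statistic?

A dihybrid F₂ with independent assortment and complete dominance at both loci gives a 9:3:3:1 phenotypic ratio.
Expected counts for N = 849 under a 9:3:3:1 ratio (total parts = 16):
  purple-stemmed cut-leaf: 849 × 9/16 = 477.5625
  purple-stemmed potato-leaf: 849 × 3/16 = 159.1875
  green-stemmed cut-leaf: 849 × 3/16 = 159.1875
  green-stemmed potato-leaf: 849 × 1/16 = 53.0625
χ² = Σ (O − E)² / E
  purple-stemmed cut-leaf: (483 − 477.5625)² / 477.5625 = 0.0619
  purple-stemmed potato-leaf: (157 − 159.1875)² / 159.1875 = 0.0301
  green-stemmed cut-leaf: (156 − 159.1875)² / 159.1875 = 0.0638
  green-stemmed potato-leaf: (53 − 53.0625)² / 53.0625 = 0.0001
χ² = 0.0619 + 0.0301 + 0.0638 + 0.0001 = 0.1559 ≈ 0.156

0.156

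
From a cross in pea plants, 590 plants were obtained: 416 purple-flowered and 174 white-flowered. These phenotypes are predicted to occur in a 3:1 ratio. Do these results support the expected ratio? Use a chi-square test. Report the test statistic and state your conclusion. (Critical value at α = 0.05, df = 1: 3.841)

Total ratio parts = 4. Expected numbers out of 590:
  purple-flowered: 590 × 3/4 = 442.5
  white-flowered: 590 × 1/4 = 147.5
χ² = Σ (O − E)² / E
  purple-flowered: (416 − 442.5)² / 442.5 = 1.5870
  white-flowered: (174 − 147.5)² / 147.5 = 4.7610
χ² = 1.5870 + 4.7610 = 6.348
Degrees of freedom = 2 − 1 = 1; critical value at α = 0.05 is 3.841.
Since 6.348 > 3.841, we reject the null hypothesis — the data do not fit the 3:1 ratio.

6.348; not consistent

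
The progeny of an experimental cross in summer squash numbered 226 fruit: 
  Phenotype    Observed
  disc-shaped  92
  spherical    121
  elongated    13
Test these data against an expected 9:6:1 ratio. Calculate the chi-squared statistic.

25.300

Total ratio parts = 16. Expected numbers out of 226:
  disc-shaped: 226 × 9/16 = 127.125
  spherical: 226 × 6/16 = 84.75
  elongated: 226 × 1/16 = 14.125
χ² = Σ (O − E)² / E
  disc-shaped: (92 − 127.125)² / 127.125 = 9.7051
  spherical: (121 − 84.75)² / 84.75 = 15.5052
  elongated: (13 − 14.125)² / 14.125 = 0.0896
χ² = 9.7051 + 15.5052 + 0.0896 = 25.2999 ≈ 25.300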